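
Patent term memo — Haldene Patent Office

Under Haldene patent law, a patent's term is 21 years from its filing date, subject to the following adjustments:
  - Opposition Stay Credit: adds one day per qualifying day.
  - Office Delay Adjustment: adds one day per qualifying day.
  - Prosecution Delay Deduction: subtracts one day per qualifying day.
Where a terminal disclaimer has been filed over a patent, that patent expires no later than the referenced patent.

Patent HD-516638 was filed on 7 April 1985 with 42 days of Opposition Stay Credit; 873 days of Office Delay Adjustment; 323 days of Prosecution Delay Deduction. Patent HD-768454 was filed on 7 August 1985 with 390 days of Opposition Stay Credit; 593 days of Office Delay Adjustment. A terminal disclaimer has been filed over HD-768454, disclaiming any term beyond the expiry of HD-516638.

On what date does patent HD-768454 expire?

Natural term of HD-768454:
  Base: filing + 21 years → 7 August 2006.
  Opposition Stay Credit: +390 days → 1 September 2007.
  Office Delay Adjustment: +593 days → 16 April 2009.
Expiry of referenced patent HD-516638:
  Base: filing + 21 years → 7 April 2006.
  Opposition Stay Credit: +42 days → 19 May 2006.
  Office Delay Adjustment: +873 days → 8 October 2008.
  Prosecution Delay Deduction: −323 days → 20 November 2007.
Terminal disclaimer: HD-768454 expires on the earlier of 16 April 2009 and 20 November 2007.

2007-11-20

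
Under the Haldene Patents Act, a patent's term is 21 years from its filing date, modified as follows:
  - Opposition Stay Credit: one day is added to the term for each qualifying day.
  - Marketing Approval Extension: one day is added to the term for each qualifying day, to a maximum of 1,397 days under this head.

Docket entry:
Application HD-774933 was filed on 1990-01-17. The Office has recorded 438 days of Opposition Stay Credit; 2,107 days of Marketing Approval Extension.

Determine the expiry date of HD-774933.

Base term: filing date + 21 years → 17 January 2011.
Opposition Stay Credit: +438 days → 30 March 2012.
Marketing Approval Extension: 2107 days claimed exceeds the 1397-day cap, so +1397 days → 26 January 2016.

January 26, 2016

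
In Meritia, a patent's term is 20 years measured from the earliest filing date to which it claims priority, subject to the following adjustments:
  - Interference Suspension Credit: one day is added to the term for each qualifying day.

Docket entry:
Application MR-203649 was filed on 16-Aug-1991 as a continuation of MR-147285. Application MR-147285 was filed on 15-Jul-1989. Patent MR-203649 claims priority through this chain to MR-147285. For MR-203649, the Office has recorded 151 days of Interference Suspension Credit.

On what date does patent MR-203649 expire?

Earliest priority filing: 15 July 1989.
Base term: 15 July 1989 + 20 years → 15 July 2009.
Interference Suspension Credit: +151 days → 13 December 2009.

2009-12-13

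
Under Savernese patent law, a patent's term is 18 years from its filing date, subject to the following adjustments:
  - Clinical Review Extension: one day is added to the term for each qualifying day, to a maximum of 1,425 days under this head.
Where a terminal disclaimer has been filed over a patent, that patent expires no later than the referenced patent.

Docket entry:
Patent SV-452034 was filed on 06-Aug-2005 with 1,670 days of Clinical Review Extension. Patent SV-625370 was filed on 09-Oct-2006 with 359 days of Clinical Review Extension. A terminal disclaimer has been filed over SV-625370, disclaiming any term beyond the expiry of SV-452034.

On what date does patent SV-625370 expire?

Natural term of SV-625370:
  Base: filing + 18 years → 9 October 2024.
  Clinical Review Extension: 359 days (within the 1425-day cap) → +359 days → 3 October 2025.
Expiry of referenced patent SV-452034:
  Base: filing + 18 years → 6 August 2023.
  Clinical Review Extension: 1670 days claimed exceeds the 1425-day cap, so +1425 days → 1 July 2027.
Terminal disclaimer: SV-625370 expires on the earlier of 3 October 2025 and 1 July 2027.

October 3, 2025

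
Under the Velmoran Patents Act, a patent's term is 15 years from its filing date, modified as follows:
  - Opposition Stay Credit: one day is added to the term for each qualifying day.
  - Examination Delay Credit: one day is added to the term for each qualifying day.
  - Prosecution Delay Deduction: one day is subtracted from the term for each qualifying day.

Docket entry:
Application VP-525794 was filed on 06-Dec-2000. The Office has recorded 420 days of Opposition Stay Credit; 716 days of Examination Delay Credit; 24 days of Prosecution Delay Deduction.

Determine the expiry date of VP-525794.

Base term: filing date + 15 years → 6 December 2015.
Opposition Stay Credit: +420 days → 29 January 2017.
Examination Delay Credit: +716 days → 15 January 2019.
Prosecution Delay Deduction: −24 days → 22 December 2018.

December 22, 2018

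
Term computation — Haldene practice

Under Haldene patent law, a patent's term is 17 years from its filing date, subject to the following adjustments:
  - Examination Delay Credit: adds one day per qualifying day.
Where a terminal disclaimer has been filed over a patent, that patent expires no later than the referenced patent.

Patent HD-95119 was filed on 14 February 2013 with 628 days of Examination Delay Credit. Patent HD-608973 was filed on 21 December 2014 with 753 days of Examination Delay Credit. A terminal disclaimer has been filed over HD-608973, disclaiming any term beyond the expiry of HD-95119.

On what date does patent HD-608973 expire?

Natural term of HD-608973:
  Base: filing + 17 years → 21 December 2031.
  Examination Delay Credit: +753 days → 12 January 2034.
Expiry of referenced patent HD-95119:
  Base: filing + 17 years → 14 February 2030.
  Examination Delay Credit: +628 days → 4 November 2031.
Terminal disclaimer: HD-608973 expires on the earlier of 12 January 2034 and 4 November 2031.

2031-11-04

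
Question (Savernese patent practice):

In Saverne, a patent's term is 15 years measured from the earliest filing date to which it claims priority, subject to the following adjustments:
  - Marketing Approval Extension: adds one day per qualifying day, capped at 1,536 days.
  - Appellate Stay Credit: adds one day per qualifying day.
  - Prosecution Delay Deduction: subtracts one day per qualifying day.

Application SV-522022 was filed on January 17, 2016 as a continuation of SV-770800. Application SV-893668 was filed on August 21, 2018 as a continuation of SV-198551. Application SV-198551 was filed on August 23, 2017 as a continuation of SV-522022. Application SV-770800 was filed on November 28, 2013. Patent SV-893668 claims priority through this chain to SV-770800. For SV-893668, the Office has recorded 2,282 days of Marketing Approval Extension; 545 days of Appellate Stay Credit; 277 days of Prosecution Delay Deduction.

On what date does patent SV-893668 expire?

Earliest priority filing: 28 November 2013.
Base term: 28 November 2013 + 15 years → 28 November 2028.
Marketing Approval Extension: 2282 days claimed exceeds the 1536-day cap, so +1536 days → 11 February 2033.
Appellate Stay Credit: +545 days → 10 August 2034.
Prosecution Delay Deduction: −277 days → 6 November 2033.

November 6, 2033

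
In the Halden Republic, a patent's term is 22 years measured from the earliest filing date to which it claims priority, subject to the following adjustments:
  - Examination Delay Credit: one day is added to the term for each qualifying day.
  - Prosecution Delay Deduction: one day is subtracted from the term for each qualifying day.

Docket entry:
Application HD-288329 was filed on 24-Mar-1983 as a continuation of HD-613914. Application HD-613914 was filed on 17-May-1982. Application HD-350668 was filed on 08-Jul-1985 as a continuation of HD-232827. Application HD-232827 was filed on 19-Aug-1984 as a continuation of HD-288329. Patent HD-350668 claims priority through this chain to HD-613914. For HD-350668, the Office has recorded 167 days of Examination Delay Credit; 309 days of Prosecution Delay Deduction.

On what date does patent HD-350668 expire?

December 27, 2003

Earliest priority filing: 17 May 1982.
Base term: 17 May 1982 + 22 years → 17 May 2004.
Examination Delay Credit: +167 days → 31 October 2004.
Prosecution Delay Deduction: −309 days → 27 December 2003.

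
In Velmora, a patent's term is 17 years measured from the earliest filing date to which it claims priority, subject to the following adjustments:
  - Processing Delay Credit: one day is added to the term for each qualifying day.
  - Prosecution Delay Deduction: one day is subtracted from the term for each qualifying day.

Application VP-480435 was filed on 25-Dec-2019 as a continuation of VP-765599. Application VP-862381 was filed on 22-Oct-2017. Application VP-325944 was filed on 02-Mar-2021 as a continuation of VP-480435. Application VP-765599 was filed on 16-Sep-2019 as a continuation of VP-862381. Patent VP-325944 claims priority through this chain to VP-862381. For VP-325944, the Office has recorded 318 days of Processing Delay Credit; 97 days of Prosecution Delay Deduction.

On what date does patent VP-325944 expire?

2035-05-31

Earliest priority filing: 22 October 2017.
Base term: 22 October 2017 + 17 years → 22 October 2034.
Processing Delay Credit: +318 days → 5 September 2035.
Prosecution Delay Deduction: −97 days → 31 May 2035.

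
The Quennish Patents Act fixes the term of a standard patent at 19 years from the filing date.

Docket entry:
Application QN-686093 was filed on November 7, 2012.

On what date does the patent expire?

2031-11-07

Filing date + 19 years → 7 November 2031.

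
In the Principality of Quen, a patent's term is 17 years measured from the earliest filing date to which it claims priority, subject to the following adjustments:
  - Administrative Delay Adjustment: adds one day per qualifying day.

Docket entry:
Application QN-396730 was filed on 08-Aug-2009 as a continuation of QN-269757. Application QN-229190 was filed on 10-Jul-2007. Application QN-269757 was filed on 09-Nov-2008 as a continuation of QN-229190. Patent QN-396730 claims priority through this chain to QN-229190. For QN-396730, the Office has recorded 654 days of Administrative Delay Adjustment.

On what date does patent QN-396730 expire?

Earliest priority filing: 10 July 2007.
Base term: 10 July 2007 + 17 years → 10 July 2024.
Administrative Delay Adjustment: +654 days → 25 April 2026.

April 25, 2026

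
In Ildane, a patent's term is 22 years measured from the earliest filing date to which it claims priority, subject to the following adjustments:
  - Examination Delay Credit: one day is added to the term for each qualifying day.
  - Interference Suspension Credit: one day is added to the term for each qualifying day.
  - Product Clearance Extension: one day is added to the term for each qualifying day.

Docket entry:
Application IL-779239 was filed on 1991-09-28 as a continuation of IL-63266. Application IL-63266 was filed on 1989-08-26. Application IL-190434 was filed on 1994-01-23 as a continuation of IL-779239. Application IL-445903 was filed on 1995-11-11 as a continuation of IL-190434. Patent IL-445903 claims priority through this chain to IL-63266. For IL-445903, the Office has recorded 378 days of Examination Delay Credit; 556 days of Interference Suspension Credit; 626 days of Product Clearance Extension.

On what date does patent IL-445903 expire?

Earliest priority filing: 26 August 1989.
Base term: 26 August 1989 + 22 years → 26 August 2011.
Examination Delay Credit: +378 days → 7 September 2012.
Interference Suspension Credit: +556 days → 17 March 2014.
Product Clearance Extension: +626 days → 3 December 2015.

December 3, 2015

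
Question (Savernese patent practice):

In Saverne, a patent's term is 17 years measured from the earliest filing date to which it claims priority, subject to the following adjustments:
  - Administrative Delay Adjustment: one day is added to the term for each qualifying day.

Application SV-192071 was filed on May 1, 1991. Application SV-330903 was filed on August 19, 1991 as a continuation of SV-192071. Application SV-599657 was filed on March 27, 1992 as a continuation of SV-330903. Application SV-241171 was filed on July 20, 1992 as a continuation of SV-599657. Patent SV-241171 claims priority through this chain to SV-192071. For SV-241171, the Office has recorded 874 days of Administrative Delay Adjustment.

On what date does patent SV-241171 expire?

Earliest priority filing: 1 May 1991.
Base term: 1 May 1991 + 17 years → 1 May 2008.
Administrative Delay Adjustment: +874 days → 22 September 2010.

September 22, 2010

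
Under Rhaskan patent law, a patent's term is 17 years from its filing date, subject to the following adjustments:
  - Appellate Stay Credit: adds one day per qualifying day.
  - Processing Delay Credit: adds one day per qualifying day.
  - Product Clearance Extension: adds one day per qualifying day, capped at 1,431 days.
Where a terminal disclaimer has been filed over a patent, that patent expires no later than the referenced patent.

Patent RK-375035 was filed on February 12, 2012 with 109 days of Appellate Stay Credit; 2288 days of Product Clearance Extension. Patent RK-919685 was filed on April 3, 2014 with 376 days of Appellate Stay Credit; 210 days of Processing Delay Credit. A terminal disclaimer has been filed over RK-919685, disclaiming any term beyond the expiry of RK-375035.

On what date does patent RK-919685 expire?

November 9, 2032

Natural term of RK-919685:
  Base: filing + 17 years → 3 April 2031.
  Appellate Stay Credit: +376 days → 13 April 2032.
  Processing Delay Credit: +210 days → 9 November 2032.
Expiry of referenced patent RK-375035:
  Base: filing + 17 years → 12 February 2029.
  Appellate Stay Credit: +109 days → 1 June 2029.
  Product Clearance Extension: 2288 days claimed exceeds the 1431-day cap, so +1431 days → 2 May 2033.
Terminal disclaimer: RK-919685 expires on the earlier of 9 November 2032 and 2 May 2033.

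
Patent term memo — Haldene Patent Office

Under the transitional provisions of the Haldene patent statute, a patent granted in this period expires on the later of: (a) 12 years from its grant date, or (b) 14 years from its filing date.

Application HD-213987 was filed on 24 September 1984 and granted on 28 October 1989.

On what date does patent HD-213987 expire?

(a) grant + 12 years → 28 October 2001.
(b) filing + 14 years → 24 September 1998.
Later of the two: 28 October 2001.

2001-10-28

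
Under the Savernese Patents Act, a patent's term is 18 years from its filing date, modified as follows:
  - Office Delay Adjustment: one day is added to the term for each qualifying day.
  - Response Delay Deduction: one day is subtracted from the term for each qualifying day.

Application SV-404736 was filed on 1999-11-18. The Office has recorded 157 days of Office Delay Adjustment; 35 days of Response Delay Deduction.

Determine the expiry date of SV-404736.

March 20, 2018

Base term: filing date + 18 years → 18 November 2017.
Office Delay Adjustment: +157 days → 24 April 2018.
Response Delay Deduction: −35 days → 20 March 2018.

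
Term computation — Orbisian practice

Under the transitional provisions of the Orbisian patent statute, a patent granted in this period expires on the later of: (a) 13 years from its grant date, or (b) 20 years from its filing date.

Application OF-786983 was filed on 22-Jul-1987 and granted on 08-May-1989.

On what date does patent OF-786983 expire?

(a) grant + 13 years → 8 May 2002.
(b) filing + 20 years → 22 July 2007.
Later of the two: 22 July 2007.

July 22, 2007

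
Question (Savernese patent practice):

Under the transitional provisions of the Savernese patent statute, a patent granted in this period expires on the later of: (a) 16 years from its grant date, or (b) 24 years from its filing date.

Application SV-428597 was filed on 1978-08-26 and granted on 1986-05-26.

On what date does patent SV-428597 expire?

August 26, 2002

(a) grant + 16 years → 26 May 2002.
(b) filing + 24 years → 26 August 2002.
Later of the two: 26 August 2002.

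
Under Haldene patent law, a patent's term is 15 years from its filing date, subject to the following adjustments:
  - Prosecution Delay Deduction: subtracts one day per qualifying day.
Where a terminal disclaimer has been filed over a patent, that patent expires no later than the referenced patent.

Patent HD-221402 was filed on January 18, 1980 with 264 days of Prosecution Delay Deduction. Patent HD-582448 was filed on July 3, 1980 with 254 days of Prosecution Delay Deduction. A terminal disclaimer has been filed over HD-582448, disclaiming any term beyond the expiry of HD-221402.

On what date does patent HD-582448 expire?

April 29, 1994

Natural term of HD-582448:
  Base: filing + 15 years → 3 July 1995.
  Prosecution Delay Deduction: −254 days → 22 October 1994.
Expiry of referenced patent HD-221402:
  Base: filing + 15 years → 18 January 1995.
  Prosecution Delay Deduction: −264 days → 29 April 1994.
Terminal disclaimer: HD-582448 expires on the earlier of 22 October 1994 and 29 April 1994.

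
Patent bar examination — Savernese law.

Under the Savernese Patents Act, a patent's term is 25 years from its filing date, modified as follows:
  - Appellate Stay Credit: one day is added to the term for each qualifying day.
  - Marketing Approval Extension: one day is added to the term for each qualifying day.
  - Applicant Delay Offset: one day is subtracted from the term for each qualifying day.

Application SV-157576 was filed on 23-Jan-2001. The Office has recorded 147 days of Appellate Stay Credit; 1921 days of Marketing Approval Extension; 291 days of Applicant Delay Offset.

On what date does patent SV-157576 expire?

Base term: filing date + 25 years → 23 January 2026.
Appellate Stay Credit: +147 days → 19 June 2026.
Marketing Approval Extension: +1921 days → 22 September 2031.
Applicant Delay Offset: −291 days → 5 December 2030.

December 5, 2030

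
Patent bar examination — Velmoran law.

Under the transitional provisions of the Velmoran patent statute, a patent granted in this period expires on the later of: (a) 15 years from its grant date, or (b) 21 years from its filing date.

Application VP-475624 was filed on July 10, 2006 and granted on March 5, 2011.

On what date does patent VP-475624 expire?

(a) grant + 15 years → 5 March 2026.
(b) filing + 21 years → 10 July 2027.
Later of the two: 10 July 2027.

July 10, 2027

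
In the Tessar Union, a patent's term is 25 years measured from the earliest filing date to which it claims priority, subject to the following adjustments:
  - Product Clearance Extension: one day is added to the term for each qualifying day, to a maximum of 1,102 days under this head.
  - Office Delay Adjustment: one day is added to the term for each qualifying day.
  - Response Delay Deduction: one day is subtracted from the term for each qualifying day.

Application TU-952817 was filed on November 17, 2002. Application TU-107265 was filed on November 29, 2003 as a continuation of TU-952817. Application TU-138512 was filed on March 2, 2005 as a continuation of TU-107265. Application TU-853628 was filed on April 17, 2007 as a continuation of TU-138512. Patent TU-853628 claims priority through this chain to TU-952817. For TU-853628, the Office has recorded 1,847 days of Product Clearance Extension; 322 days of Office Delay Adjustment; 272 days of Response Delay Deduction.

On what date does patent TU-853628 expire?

Earliest priority filing: 17 November 2002.
Base term: 17 November 2002 + 25 years → 17 November 2027.
Product Clearance Extension: 1847 days claimed exceeds the 1102-day cap, so +1102 days → 23 November 2030.
Office Delay Adjustment: +322 days → 11 October 2031.
Response Delay Deduction: −272 days → 12 January 2031.

January 12, 2031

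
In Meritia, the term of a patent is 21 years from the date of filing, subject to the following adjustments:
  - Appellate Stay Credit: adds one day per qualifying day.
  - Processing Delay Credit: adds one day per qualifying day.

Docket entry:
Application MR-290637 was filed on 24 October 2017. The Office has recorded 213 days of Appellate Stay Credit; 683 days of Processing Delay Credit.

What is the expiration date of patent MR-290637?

Base term: filing date + 21 years → 24 October 2038.
Appellate Stay Credit: +213 days → 25 May 2039.
Processing Delay Credit: +683 days → 7 April 2041.

2041-04-07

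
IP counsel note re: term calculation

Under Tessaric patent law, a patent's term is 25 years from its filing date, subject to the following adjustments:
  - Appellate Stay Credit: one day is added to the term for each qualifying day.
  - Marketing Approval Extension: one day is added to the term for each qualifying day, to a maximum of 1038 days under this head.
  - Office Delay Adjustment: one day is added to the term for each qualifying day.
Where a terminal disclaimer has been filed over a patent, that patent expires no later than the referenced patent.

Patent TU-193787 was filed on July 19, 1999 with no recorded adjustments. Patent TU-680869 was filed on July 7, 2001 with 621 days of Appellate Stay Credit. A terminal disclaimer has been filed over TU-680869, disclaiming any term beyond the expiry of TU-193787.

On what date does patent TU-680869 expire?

Natural term of TU-680869:
  Base: filing + 25 years → 7 July 2026.
  Appellate Stay Credit: +621 days → 19 March 2028.
Expiry of referenced patent TU-193787:
  Base: filing + 25 years → 19 July 2024.
Terminal disclaimer: TU-680869 expires on the earlier of 19 March 2028 and 19 July 2024.

July 19, 2024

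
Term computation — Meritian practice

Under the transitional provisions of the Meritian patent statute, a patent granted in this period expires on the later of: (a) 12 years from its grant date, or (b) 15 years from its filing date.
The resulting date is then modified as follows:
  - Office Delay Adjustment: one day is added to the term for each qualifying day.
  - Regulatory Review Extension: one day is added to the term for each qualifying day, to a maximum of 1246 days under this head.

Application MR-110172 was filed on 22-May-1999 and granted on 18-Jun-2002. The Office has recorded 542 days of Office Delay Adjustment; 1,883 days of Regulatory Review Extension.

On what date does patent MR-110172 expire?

(a) grant + 12 years → 18 June 2014.
(b) filing + 15 years → 22 May 2014.
Later of the two: 18 June 2014.
Office Delay Adjustment: +542 days → 12 December 2015.
Regulatory Review Extension: 1883 days claimed exceeds the 1246-day cap, so +1246 days → 11 May 2019.

May 11, 2019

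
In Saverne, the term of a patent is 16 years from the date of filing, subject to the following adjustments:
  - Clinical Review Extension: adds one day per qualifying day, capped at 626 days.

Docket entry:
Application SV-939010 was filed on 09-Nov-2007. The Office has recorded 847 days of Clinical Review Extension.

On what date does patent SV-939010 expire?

Base term: filing date + 16 years → 9 November 2023.
Clinical Review Extension: 847 days claimed exceeds the 626-day cap, so +626 days → 27 July 2025.

2025-07-27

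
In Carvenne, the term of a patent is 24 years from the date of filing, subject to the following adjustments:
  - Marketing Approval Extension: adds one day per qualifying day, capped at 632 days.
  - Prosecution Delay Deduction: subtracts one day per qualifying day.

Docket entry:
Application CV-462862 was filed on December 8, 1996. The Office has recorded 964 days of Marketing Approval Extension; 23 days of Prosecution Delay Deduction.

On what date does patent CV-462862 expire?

Base term: filing date + 24 years → 8 December 2020.
Marketing Approval Extension: 964 days claimed exceeds the 632-day cap, so +632 days → 1 September 2022.
Prosecution Delay Deduction: −23 days → 9 August 2022.

2022-08-09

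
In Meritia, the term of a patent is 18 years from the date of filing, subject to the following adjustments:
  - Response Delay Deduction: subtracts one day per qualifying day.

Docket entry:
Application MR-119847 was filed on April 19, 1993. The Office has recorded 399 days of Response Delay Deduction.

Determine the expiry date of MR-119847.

2010-03-16

Base term: filing date + 18 years → 19 April 2011.
Response Delay Deduction: −399 days → 16 March 2010.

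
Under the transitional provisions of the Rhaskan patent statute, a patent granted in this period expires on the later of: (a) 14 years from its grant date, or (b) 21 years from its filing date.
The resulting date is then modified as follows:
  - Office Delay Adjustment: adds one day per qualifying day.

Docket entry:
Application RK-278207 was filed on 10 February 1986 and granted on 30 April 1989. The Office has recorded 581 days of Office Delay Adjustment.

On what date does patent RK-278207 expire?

(a) grant + 14 years → 30 April 2003.
(b) filing + 21 years → 10 February 2007.
Later of the two: 10 February 2007.
Office Delay Adjustment: +581 days → 13 September 2008.

2008-09-13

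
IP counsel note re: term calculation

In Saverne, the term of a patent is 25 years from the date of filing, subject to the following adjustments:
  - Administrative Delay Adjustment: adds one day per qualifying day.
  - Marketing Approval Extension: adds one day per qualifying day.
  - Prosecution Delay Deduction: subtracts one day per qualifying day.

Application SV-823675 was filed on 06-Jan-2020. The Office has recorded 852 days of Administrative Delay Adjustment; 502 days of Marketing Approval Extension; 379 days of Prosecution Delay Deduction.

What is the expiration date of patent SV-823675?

Base term: filing date + 25 years → 6 January 2045.
Administrative Delay Adjustment: +852 days → 8 May 2047.
Marketing Approval Extension: +502 days → 21 September 2048.
Prosecution Delay Deduction: −379 days → 8 September 2047.

September 8, 2047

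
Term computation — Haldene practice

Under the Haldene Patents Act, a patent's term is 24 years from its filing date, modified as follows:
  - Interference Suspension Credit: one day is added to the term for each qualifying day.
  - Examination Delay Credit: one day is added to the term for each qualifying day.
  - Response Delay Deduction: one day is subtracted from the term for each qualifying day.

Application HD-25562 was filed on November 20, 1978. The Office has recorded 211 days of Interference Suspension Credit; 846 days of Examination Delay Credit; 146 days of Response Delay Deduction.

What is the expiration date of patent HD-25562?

2005-05-19

Base term: filing date + 24 years → 20 November 2002.
Interference Suspension Credit: +211 days → 19 June 2003.
Examination Delay Credit: +846 days → 12 October 2005.
Response Delay Deduction: −146 days → 19 May 2005.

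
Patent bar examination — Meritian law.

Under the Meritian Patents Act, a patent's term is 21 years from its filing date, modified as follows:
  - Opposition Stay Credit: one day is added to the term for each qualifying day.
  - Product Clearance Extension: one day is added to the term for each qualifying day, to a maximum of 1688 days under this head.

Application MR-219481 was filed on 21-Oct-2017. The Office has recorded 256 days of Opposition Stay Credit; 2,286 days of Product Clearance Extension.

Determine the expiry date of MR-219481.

February 16, 2044

Base term: filing date + 21 years → 21 October 2038.
Opposition Stay Credit: +256 days → 4 July 2039.
Product Clearance Extension: 2286 days claimed exceeds the 1688-day cap, so +1688 days → 16 February 2044.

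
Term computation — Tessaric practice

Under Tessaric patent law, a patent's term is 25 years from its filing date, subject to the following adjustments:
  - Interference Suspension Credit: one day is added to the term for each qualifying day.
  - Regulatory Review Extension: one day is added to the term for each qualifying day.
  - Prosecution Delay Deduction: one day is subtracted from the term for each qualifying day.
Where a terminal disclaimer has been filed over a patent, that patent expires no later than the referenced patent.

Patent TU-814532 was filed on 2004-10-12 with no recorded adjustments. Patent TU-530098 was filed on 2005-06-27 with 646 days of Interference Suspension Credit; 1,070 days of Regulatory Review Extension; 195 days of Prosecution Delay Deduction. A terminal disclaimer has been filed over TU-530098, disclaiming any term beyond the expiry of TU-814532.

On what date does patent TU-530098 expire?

October 12, 2029

Natural term of TU-530098:
  Base: filing + 25 years → 27 June 2030.
  Interference Suspension Credit: +646 days → 3 April 2032.
  Regulatory Review Extension: +1070 days → 9 March 2035.
  Prosecution Delay Deduction: −195 days → 26 August 2034.
Expiry of referenced patent TU-814532:
  Base: filing + 25 years → 12 October 2029.
Terminal disclaimer: TU-530098 expires on the earlier of 26 August 2034 and 12 October 2029.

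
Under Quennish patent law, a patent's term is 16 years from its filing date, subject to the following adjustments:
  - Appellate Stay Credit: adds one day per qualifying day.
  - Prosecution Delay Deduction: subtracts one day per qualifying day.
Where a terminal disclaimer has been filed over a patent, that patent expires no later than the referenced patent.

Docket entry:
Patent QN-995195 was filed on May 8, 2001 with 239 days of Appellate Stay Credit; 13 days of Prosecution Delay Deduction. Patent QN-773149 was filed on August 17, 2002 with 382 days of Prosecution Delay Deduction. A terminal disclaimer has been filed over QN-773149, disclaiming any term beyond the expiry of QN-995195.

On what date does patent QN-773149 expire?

Natural term of QN-773149:
  Base: filing + 16 years → 17 August 2018.
  Prosecution Delay Deduction: −382 days → 31 July 2017.
Expiry of referenced patent QN-995195:
  Base: filing + 16 years → 8 May 2017.
  Appellate Stay Credit: +239 days → 2 January 2018.
  Prosecution Delay Deduction: −13 days → 20 December 2017.
Terminal disclaimer: QN-773149 expires on the earlier of 31 July 2017 and 20 December 2017.

2017-07-31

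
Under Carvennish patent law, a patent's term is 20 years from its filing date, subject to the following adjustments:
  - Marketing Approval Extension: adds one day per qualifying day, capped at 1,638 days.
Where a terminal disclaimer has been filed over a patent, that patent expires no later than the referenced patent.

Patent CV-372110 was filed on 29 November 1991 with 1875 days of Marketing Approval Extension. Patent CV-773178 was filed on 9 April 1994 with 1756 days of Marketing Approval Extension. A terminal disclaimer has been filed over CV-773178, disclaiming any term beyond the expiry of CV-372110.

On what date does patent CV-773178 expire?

Natural term of CV-773178:
  Base: filing + 20 years → 9 April 2014.
  Marketing Approval Extension: 1756 days claimed exceeds the 1638-day cap, so +1638 days → 3 October 2018.
Expiry of referenced patent CV-372110:
  Base: filing + 20 years → 29 November 2011.
  Marketing Approval Extension: 1875 days claimed exceeds the 1638-day cap, so +1638 days → 24 May 2016.
Terminal disclaimer: CV-773178 expires on the earlier of 3 October 2018 and 24 May 2016.

2016-05-24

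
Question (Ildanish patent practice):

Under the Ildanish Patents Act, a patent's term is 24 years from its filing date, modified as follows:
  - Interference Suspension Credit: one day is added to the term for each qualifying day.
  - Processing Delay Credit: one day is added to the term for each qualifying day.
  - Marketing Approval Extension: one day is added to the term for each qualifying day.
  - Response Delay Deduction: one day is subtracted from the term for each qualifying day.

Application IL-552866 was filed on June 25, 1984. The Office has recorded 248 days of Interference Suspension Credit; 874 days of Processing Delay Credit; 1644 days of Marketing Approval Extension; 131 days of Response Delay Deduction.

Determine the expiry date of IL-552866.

Base term: filing date + 24 years → 25 June 2008.
Interference Suspension Credit: +248 days → 28 February 2009.
Processing Delay Credit: +874 days → 22 July 2011.
Marketing Approval Extension: +1644 days → 21 January 2016.
Response Delay Deduction: −131 days → 12 September 2015.

2015-09-12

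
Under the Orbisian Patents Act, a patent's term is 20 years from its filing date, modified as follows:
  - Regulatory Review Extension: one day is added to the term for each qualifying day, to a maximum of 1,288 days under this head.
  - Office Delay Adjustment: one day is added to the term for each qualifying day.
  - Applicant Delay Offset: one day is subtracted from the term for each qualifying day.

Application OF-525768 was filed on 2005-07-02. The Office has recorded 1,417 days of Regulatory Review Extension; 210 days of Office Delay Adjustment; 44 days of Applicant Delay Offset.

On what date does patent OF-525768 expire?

Base term: filing date + 20 years → 2 July 2025.
Regulatory Review Extension: 1417 days claimed exceeds the 1288-day cap, so +1288 days → 10 January 2029.
Office Delay Adjustment: +210 days → 8 August 2029.
Applicant Delay Offset: −44 days → 25 June 2029.

June 25, 2029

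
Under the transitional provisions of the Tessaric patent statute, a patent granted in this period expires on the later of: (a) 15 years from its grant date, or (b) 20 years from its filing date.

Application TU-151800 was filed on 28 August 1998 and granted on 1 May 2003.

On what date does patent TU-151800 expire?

(a) grant + 15 years → 1 May 2018.
(b) filing + 20 years → 28 August 2018.
Later of the two: 28 August 2018.

2018-08-28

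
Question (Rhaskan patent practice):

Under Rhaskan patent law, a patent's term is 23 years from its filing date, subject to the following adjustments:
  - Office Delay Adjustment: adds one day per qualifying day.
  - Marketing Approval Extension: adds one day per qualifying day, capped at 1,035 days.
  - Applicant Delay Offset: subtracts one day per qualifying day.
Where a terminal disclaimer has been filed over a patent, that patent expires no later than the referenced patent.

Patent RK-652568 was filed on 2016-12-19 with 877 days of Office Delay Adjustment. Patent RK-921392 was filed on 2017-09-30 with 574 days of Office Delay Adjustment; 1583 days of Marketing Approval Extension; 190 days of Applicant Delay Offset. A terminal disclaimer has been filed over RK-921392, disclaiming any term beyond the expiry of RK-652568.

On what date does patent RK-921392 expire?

May 14, 2042

Natural term of RK-921392:
  Base: filing + 23 years → 30 September 2040.
  Office Delay Adjustment: +574 days → 27 April 2042.
  Marketing Approval Extension: 1583 days claimed exceeds the 1035-day cap, so +1035 days → 25 February 2045.
  Applicant Delay Offset: −190 days → 19 August 2044.
Expiry of referenced patent RK-652568:
  Base: filing + 23 years → 19 December 2039.
  Office Delay Adjustment: +877 days → 14 May 2042.
Terminal disclaimer: RK-921392 expires on the earlier of 19 August 2044 and 14 May 2042.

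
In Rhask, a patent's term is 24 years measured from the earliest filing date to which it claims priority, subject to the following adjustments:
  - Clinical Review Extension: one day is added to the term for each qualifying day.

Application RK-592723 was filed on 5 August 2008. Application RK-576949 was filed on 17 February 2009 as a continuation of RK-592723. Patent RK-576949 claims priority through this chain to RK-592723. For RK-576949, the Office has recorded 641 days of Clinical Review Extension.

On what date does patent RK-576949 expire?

Earliest priority filing: 5 August 2008.
Base term: 5 August 2008 + 24 years → 5 August 2032.
Clinical Review Extension: +641 days → 8 May 2034.

May 8, 2034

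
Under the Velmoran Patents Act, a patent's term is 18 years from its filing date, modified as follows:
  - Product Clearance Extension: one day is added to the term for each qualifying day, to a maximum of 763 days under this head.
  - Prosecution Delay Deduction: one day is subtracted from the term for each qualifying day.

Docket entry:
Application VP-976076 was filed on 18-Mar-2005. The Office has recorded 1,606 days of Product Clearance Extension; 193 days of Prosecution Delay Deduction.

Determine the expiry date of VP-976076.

Base term: filing date + 18 years → 18 March 2023.
Product Clearance Extension: 1606 days claimed exceeds the 763-day cap, so +763 days → 19 April 2025.
Prosecution Delay Deduction: −193 days → 8 October 2024.

October 8, 2024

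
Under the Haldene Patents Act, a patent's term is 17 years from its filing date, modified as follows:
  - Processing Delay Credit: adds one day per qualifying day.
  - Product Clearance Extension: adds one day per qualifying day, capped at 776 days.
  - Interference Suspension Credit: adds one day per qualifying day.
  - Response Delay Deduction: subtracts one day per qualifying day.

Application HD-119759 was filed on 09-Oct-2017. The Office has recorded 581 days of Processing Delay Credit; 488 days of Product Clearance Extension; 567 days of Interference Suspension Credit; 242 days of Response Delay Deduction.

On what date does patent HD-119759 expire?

2038-08-03

Base term: filing date + 17 years → 9 October 2034.
Processing Delay Credit: +581 days → 12 May 2036.
Product Clearance Extension: 488 days (within the 776-day cap) → +488 days → 12 September 2037.
Interference Suspension Credit: +567 days → 2 April 2039.
Response Delay Deduction: −242 days → 3 August 2038.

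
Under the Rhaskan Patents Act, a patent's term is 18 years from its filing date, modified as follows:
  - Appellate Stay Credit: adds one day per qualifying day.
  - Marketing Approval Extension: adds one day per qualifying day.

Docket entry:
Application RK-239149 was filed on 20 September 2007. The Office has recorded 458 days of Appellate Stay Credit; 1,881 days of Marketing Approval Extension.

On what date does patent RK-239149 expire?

Base term: filing date + 18 years → 20 September 2025.
Appellate Stay Credit: +458 days → 22 December 2026.
Marketing Approval Extension: +1881 days → 15 February 2032.

2032-02-15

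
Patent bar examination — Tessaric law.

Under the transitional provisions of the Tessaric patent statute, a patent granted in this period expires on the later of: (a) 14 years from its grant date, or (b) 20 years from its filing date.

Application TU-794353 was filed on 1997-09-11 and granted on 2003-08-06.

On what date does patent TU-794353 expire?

(a) grant + 14 years → 6 August 2017.
(b) filing + 20 years → 11 September 2017.
Later of the two: 11 September 2017.

2017-09-11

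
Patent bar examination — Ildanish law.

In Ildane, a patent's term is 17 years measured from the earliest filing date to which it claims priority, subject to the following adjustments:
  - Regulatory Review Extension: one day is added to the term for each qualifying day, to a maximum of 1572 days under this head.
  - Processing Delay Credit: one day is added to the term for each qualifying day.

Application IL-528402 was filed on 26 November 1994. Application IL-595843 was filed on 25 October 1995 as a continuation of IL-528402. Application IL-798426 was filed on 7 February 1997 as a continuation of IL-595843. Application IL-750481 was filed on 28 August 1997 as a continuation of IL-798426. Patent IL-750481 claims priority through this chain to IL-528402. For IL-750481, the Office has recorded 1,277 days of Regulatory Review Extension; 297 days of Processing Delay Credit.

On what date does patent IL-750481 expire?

2016-03-18

Earliest priority filing: 26 November 1994.
Base term: 26 November 1994 + 17 years → 26 November 2011.
Regulatory Review Extension: 1277 days (within the 1572-day cap) → +1277 days → 26 May 2015.
Processing Delay Credit: +297 days → 18 March 2016.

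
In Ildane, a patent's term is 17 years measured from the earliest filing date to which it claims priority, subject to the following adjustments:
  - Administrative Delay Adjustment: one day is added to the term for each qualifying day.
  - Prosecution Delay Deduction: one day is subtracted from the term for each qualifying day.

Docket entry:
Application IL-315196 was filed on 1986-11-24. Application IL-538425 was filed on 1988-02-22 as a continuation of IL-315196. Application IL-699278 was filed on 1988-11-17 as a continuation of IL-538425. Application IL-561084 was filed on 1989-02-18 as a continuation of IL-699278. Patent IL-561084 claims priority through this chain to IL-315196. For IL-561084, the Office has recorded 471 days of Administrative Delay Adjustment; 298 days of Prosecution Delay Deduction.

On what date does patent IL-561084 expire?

2004-05-15

Earliest priority filing: 24 November 1986.
Base term: 24 November 1986 + 17 years → 24 November 2003.
Administrative Delay Adjustment: +471 days → 9 March 2005.
Prosecution Delay Deduction: −298 days → 15 May 2004.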